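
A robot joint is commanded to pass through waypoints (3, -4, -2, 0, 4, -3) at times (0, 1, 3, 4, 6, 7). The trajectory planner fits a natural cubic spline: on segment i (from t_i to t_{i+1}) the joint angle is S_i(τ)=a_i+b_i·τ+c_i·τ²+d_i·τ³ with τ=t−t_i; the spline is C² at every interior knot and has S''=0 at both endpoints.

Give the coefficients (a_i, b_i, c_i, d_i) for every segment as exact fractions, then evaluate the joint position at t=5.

  seg 0: a=3 b=-2094/247 c=0 d=365/247
  seg 1: a=-4 b=-999/247 c=1095/247 d=-236/247
  seg 2: a=-2 b=549/247 c=-321/247 d=14/13
  seg 3: a=0 b=705/247 c=477/247 d=-1165/988
  seg 4: a=4 b=-882/247 c=-2541/494 d=847/494
S(5) = 3563/988

Δ: Δ0=-7, Δ1=1, Δ2=2, Δ3=2, Δ4=-7
row 1: diag=6, rhs=48; c'=1/3, d'=8
row 2: denom=6−2·1/3=16/3; d'=(6−2·8)/(16/3)=-15/8
row 3: denom=6−1·3/16=93/16; d'=(0−1·-15/8)/(93/16)=10/31
row 4: denom=6−2·32/93=494/93; d'=(-54−2·10/31)/(494/93)=-2541/247
back: M4=-2541/247
back: M3=10/31−32/93·-2541/247=954/247
back: M2=-15/8−3/16·954/247=-642/247
back: M1=8−1/3·-642/247=2190/247
M: M0=0, M1=2190/247, M2=-642/247, M3=954/247, M4=-2541/247, M5=0
seg 0: a=3, c=M0/2=0, d=(M1−M0)/(6·1)=365/247, b=Δ0−h0·(2M0+M1)/6=-2094/247
seg 1: a=-4, c=M1/2=1095/247, d=(M2−M1)/(6·2)=-236/247, b=Δ1−h1·(2M1+M2)/6=-999/247
seg 2: a=-2, c=M2/2=-321/247, d=(M3−M2)/(6·1)=14/13, b=Δ2−h2·(2M2+M3)/6=549/247
seg 3: a=0, c=M3/2=477/247, d=(M4−M3)/(6·2)=-1165/988, b=Δ3−h3·(2M3+M4)/6=705/247
seg 4: a=4, c=M4/2=-2541/494, d=(M5−M4)/(6·1)=847/494, b=Δ4−h4·(2M4+M5)/6=-882/247
t_q=5 → seg 3, τ=1; S=0+705/247·τ+477/247·τ²+-1165/988·τ³=3563/988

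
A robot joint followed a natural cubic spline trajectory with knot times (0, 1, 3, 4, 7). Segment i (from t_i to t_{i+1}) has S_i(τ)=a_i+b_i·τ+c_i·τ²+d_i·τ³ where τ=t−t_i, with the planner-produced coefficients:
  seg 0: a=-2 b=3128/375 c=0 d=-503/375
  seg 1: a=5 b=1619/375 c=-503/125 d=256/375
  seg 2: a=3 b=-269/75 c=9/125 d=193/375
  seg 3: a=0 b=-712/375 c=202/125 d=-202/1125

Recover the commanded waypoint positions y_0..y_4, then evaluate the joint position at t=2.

y_0=-2 y_1=5 y_2=3 y_3=0 y_4=4
S(2) = 747/125

y_0 = S_0(0) = a_0 = -2
y_1 = S_1(0) = a_1 = 5
y_2 = S_2(0) = a_2 = 3
y_3 = S_3(0) = a_3 = 0
y_4 = S_3(3) = 4
t_q=2 is in segment 1 (τ=1); S_1(τ)=747/125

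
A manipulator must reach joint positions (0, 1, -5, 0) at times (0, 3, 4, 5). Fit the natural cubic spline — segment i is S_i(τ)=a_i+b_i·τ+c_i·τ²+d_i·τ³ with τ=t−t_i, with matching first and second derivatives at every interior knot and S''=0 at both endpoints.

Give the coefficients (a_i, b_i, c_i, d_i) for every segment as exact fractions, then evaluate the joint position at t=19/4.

  seg 0: a=0 b=358/93 c=0 d=-109/279
  seg 1: a=1 b=-623/93 c=-109/31 d=392/93
  seg 2: a=-5 b=-101/93 c=283/31 d=-283/93
S(19/4) = -3895/1984

Δ: Δ0=1/3, Δ1=-6, Δ2=5
row 1: diag=8, rhs=-38; c'=1/8, d'=-19/4
row 2: denom=4−1·1/8=31/8; d'=(66−1·-19/4)/(31/8)=566/31
back: M2=566/31
back: M1=-19/4−1/8·566/31=-218/31
M: M0=0, M1=-218/31, M2=566/31, M3=0
seg 0: a=0, c=M0/2=0, d=(M1−M0)/(6·3)=-109/279, b=Δ0−h0·(2M0+M1)/6=358/93
seg 1: a=1, c=M1/2=-109/31, d=(M2−M1)/(6·1)=392/93, b=Δ1−h1·(2M1+M2)/6=-623/93
seg 2: a=-5, c=M2/2=283/31, d=(M3−M2)/(6·1)=-283/93, b=Δ2−h2·(2M2+M3)/6=-101/93
t_q=19/4 → seg 2, τ=3/4; S=-5+-101/93·τ+283/31·τ²+-283/93·τ³=-3895/1984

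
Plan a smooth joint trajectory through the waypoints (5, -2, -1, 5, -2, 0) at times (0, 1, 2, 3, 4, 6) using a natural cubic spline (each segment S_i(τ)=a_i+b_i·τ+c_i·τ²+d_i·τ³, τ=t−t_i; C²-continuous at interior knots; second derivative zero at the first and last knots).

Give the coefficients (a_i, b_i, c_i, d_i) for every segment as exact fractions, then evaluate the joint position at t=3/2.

Δ: Δ0=-7, Δ1=1, Δ2=6, Δ3=-7, Δ4=1
row 1: diag=4, rhs=48; c'=1/4, d'=12
row 2: denom=4−1·1/4=15/4; d'=(30−1·12)/(15/4)=24/5
row 3: denom=4−1·4/15=56/15; d'=(-78−1·24/5)/(56/15)=-621/28
row 4: denom=6−1·15/56=321/56; d'=(48−1·-621/28)/(321/56)=1310/107
back: M4=1310/107
back: M3=-621/28−15/56·1310/107=-2724/107
back: M2=24/5−4/15·-2724/107=1240/107
back: M1=12−1/4·1240/107=974/107
M: M0=0, M1=974/107, M2=1240/107, M3=-2724/107, M4=1310/107, M5=0
seg 0: a=5, c=M0/2=0, d=(M1−M0)/(6·1)=487/321, b=Δ0−h0·(2M0+M1)/6=-2734/321
seg 1: a=-2, c=M1/2=487/107, d=(M2−M1)/(6·1)=133/321, b=Δ1−h1·(2M1+M2)/6=-1273/321
seg 2: a=-1, c=M2/2=620/107, d=(M3−M2)/(6·1)=-1982/321, b=Δ2−h2·(2M2+M3)/6=2048/321
seg 3: a=5, c=M3/2=-1362/107, d=(M4−M3)/(6·1)=2017/321, b=Δ3−h3·(2M3+M4)/6=-178/321
seg 4: a=-2, c=M4/2=655/107, d=(M5−M4)/(6·2)=-655/642, b=Δ4−h4·(2M4+M5)/6=-2299/321
t_q=3/2 → seg 1, τ=1/2; S=-2+-1273/321·τ+487/107·τ²+133/321·τ³=-2391/856

  seg 0: a=5 b=-2734/321 c=0 d=487/321
  seg 1: a=-2 b=-1273/321 c=487/107 d=133/321
  seg 2: a=-1 b=2048/321 c=620/107 d=-1982/321
  seg 3: a=5 b=-178/321 c=-1362/107 d=2017/321
  seg 4: a=-2 b=-2299/321 c=655/107 d=-655/642
S(3/2) = -2391/856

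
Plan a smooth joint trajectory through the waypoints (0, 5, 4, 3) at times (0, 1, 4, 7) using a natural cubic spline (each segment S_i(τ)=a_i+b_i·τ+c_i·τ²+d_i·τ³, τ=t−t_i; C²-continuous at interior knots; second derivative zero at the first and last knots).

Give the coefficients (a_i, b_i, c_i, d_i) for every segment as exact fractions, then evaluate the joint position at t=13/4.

Δ: Δ0=5, Δ1=-1/3, Δ2=-1/3
row 1: diag=8, rhs=-32; c'=3/8, d'=-4
row 2: denom=12−3·3/8=87/8; d'=(0−3·-4)/(87/8)=32/29
back: M2=32/29
back: M1=-4−3/8·32/29=-128/29
M: M0=0, M1=-128/29, M2=32/29, M3=0
seg 0: a=0, c=M0/2=0, d=(M1−M0)/(6·1)=-64/87, b=Δ0−h0·(2M0+M1)/6=499/87
seg 1: a=5, c=M1/2=-64/29, d=(M2−M1)/(6·3)=80/261, b=Δ1−h1·(2M1+M2)/6=307/87
seg 2: a=4, c=M2/2=16/29, d=(M3−M2)/(6·3)=-16/261, b=Δ2−h2·(2M2+M3)/6=-125/87
t_q=13/4 → seg 1, τ=9/4; S=5+307/87·τ+-64/29·τ²+80/261·τ³=305/58

  seg 0: a=0 b=499/87 c=0 d=-64/87
  seg 1: a=5 b=307/87 c=-64/29 d=80/261
  seg 2: a=4 b=-125/87 c=16/29 d=-16/261
S(13/4) = 305/58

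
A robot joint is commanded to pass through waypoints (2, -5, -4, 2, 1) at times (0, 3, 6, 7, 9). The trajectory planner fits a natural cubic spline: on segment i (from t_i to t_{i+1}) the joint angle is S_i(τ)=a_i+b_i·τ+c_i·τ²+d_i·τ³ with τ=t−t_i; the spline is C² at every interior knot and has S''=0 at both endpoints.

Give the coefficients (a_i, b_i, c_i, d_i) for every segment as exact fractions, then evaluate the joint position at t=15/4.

  seg 0: a=2 b=-801/340 c=0 d=23/9180
  seg 1: a=-5 b=-389/170 c=23/1020 d=521/1836
  seg 2: a=-4 b=1873/340 c=219/85 d=-709/340
  seg 3: a=2 b=749/170 c=-1251/340 d=417/680
S(15/4) = -143263/21760

Δ: Δ0=-7/3, Δ1=1/3, Δ2=6, Δ3=-1/2
row 1: diag=12, rhs=16; c'=1/4, d'=4/3
row 2: denom=8−3·1/4=29/4; d'=(34−3·4/3)/(29/4)=120/29
row 3: denom=6−1·4/29=170/29; d'=(-39−1·120/29)/(170/29)=-1251/170
back: M3=-1251/170
back: M2=120/29−4/29·-1251/170=438/85
back: M1=4/3−1/4·438/85=23/510
M: M0=0, M1=23/510, M2=438/85, M3=-1251/170, M4=0
seg 0: a=2, c=M0/2=0, d=(M1−M0)/(6·3)=23/9180, b=Δ0−h0·(2M0+M1)/6=-801/340
seg 1: a=-5, c=M1/2=23/1020, d=(M2−M1)/(6·3)=521/1836, b=Δ1−h1·(2M1+M2)/6=-389/170
seg 2: a=-4, c=M2/2=219/85, d=(M3−M2)/(6·1)=-709/340, b=Δ2−h2·(2M2+M3)/6=1873/340
seg 3: a=2, c=M3/2=-1251/340, d=(M4−M3)/(6·2)=417/680, b=Δ3−h3·(2M3+M4)/6=749/170
t_q=15/4 → seg 1, τ=3/4; S=-5+-389/170·τ+23/1020·τ²+521/1836·τ³=-143263/21760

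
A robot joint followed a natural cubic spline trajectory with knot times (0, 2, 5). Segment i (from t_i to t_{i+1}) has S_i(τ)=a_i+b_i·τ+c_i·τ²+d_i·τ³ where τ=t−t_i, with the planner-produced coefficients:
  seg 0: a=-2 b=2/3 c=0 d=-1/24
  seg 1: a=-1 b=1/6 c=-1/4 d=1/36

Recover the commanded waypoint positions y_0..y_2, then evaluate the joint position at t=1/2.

y_0 = S_0(0) = a_0 = -2
y_1 = S_1(0) = a_1 = -1
y_2 = S_1(3) = -2
t_q=1/2 is in segment 0 (τ=1/2); S_0(τ)=-107/64

y_0=-2 y_1=-1 y_2=-2
S(1/2) = -107/64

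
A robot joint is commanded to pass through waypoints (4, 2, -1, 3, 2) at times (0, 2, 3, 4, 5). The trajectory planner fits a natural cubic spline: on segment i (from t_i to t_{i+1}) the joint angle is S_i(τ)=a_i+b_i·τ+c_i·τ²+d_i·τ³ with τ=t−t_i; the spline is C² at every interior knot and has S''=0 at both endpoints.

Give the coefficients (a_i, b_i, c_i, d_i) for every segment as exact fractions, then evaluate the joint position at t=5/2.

Δ: Δ0=-1, Δ1=-3, Δ2=4, Δ3=-1
row 1: diag=6, rhs=-12; c'=1/6, d'=-2
row 2: denom=4−1·1/6=23/6; d'=(42−1·-2)/(23/6)=264/23
row 3: denom=4−1·6/23=86/23; d'=(-30−1·264/23)/(86/23)=-477/43
back: M3=-477/43
back: M2=264/23−6/23·-477/43=618/43
back: M1=-2−1/6·618/43=-189/43
M: M0=0, M1=-189/43, M2=618/43, M3=-477/43, M4=0
seg 0: a=4, c=M0/2=0, d=(M1−M0)/(6·2)=-63/172, b=Δ0−h0·(2M0+M1)/6=20/43
seg 1: a=2, c=M1/2=-189/86, d=(M2−M1)/(6·1)=269/86, b=Δ1−h1·(2M1+M2)/6=-169/43
seg 2: a=-1, c=M2/2=309/43, d=(M3−M2)/(6·1)=-365/86, b=Δ2−h2·(2M2+M3)/6=91/86
seg 3: a=3, c=M3/2=-477/86, d=(M4−M3)/(6·1)=159/86, b=Δ3−h3·(2M3+M4)/6=116/43
t_q=5/2 → seg 1, τ=1/2; S=2+-169/43·τ+-189/86·τ²+269/86·τ³=-85/688

  seg 0: a=4 b=20/43 c=0 d=-63/172
  seg 1: a=2 b=-169/43 c=-189/86 d=269/86
  seg 2: a=-1 b=91/86 c=309/43 d=-365/86
  seg 3: a=3 b=116/43 c=-477/86 d=159/86
S(5/2) = -85/688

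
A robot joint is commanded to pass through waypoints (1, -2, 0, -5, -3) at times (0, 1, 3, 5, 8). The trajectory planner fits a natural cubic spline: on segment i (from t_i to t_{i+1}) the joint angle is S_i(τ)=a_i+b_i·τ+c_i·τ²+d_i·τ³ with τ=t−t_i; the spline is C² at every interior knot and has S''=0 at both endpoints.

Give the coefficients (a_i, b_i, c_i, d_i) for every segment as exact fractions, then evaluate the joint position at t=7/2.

Δ: Δ0=-3, Δ1=1, Δ2=-5/2, Δ3=2/3
row 1: diag=6, rhs=24; c'=1/3, d'=4
row 2: denom=8−2·1/3=22/3; d'=(-21−2·4)/(22/3)=-87/22
row 3: denom=10−2·3/11=104/11; d'=(19−2·-87/22)/(104/11)=37/13
back: M3=37/13
back: M2=-87/22−3/11·37/13=-123/26
back: M1=4−1/3·-123/26=145/26
M: M0=0, M1=145/26, M2=-123/26, M3=37/13, M4=0
seg 0: a=1, c=M0/2=0, d=(M1−M0)/(6·1)=145/156, b=Δ0−h0·(2M0+M1)/6=-613/156
seg 1: a=-2, c=M1/2=145/52, d=(M2−M1)/(6·2)=-67/78, b=Δ1−h1·(2M1+M2)/6=-89/78
seg 2: a=0, c=M2/2=-123/52, d=(M3−M2)/(6·2)=197/312, b=Δ2−h2·(2M2+M3)/6=-23/78
seg 3: a=-5, c=M3/2=37/26, d=(M4−M3)/(6·3)=-37/234, b=Δ3−h3·(2M3+M4)/6=-85/39
t_q=7/2 → seg 2, τ=1/2; S=0+-23/78·τ+-123/52·τ²+197/312·τ³=-549/832

  seg 0: a=1 b=-613/156 c=0 d=145/156
  seg 1: a=-2 b=-89/78 c=145/52 d=-67/78
  seg 2: a=0 b=-23/78 c=-123/52 d=197/312
  seg 3: a=-5 b=-85/39 c=37/26 d=-37/234
S(7/2) = -549/832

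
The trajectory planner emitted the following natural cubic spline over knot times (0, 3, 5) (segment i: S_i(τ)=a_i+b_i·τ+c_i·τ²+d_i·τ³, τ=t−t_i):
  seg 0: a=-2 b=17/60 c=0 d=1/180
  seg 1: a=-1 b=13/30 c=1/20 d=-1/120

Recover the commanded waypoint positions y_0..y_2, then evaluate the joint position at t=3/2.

y_0=-2 y_1=-1 y_2=0
S(3/2) = -249/160

y_0 = S_0(0) = a_0 = -2
y_1 = S_1(0) = a_1 = -1
y_2 = S_1(2) = 0
t_q=3/2 is in segment 0 (τ=3/2); S_0(τ)=-249/160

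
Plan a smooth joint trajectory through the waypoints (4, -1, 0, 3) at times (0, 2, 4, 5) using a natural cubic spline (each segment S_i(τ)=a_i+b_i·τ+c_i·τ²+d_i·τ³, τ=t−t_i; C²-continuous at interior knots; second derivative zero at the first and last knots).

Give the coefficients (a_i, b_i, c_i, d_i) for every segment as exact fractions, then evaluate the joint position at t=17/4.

  seg 0: a=4 b=-34/11 c=0 d=13/88
  seg 1: a=-1 b=-29/22 c=39/44 d=1/88
  seg 2: a=0 b=26/11 c=21/22 d=-7/22
S(17/4) = 909/1408

Δ: Δ0=-5/2, Δ1=1/2, Δ2=3
row 1: diag=8, rhs=18; c'=1/4, d'=9/4
row 2: denom=6−2·1/4=11/2; d'=(15−2·9/4)/(11/2)=21/11
back: M2=21/11
back: M1=9/4−1/4·21/11=39/22
M: M0=0, M1=39/22, M2=21/11, M3=0
seg 0: a=4, c=M0/2=0, d=(M1−M0)/(6·2)=13/88, b=Δ0−h0·(2M0+M1)/6=-34/11
seg 1: a=-1, c=M1/2=39/44, d=(M2−M1)/(6·2)=1/88, b=Δ1−h1·(2M1+M2)/6=-29/22
seg 2: a=0, c=M2/2=21/22, d=(M3−M2)/(6·1)=-7/22, b=Δ2−h2·(2M2+M3)/6=26/11
t_q=17/4 → seg 2, τ=1/4; S=0+26/11·τ+21/22·τ²+-7/22·τ³=909/1408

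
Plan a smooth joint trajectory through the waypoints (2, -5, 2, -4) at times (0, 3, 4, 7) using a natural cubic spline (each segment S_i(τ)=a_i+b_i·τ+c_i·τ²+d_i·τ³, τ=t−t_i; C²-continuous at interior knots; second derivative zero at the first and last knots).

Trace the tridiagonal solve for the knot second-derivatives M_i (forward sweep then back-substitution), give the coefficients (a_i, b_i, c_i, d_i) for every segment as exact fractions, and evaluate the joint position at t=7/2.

Δ: Δ0=-7/3, Δ1=7, Δ2=-2
row 1: diag=8, rhs=56; c'=1/8, d'=7
row 2: denom=8−1·1/8=63/8; d'=(-54−1·7)/(63/8)=-488/63
back: M2=-488/63
back: M1=7−1/8·-488/63=502/63
M: M0=0, M1=502/63, M2=-488/63, M3=0
seg 0: a=2, c=M0/2=0, d=(M1−M0)/(6·3)=251/567, b=Δ0−h0·(2M0+M1)/6=-398/63
seg 1: a=-5, c=M1/2=251/63, d=(M2−M1)/(6·1)=-55/21, b=Δ1−h1·(2M1+M2)/6=355/63
seg 2: a=2, c=M2/2=-244/63, d=(M3−M2)/(6·3)=244/567, b=Δ2−h2·(2M2+M3)/6=362/63
t_q=7/2 → seg 1, τ=1/2; S=-5+355/63·τ+251/63·τ²+-55/21·τ³=-109/72

  seg 0: a=2 b=-398/63 c=0 d=251/567
  seg 1: a=-5 b=355/63 c=251/63 d=-55/21
  seg 2: a=2 b=362/63 c=-244/63 d=244/567
S(7/2) = -109/72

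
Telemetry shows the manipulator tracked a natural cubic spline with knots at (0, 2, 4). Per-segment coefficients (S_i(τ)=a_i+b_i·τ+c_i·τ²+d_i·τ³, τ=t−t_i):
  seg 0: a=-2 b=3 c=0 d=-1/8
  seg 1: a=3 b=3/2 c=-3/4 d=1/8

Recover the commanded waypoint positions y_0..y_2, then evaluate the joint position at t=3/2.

y_0=-2 y_1=3 y_2=4
S(3/2) = 133/64

y_0 = S_0(0) = a_0 = -2
y_1 = S_1(0) = a_1 = 3
y_2 = S_1(2) = 4
t_q=3/2 is in segment 0 (τ=3/2); S_0(τ)=133/64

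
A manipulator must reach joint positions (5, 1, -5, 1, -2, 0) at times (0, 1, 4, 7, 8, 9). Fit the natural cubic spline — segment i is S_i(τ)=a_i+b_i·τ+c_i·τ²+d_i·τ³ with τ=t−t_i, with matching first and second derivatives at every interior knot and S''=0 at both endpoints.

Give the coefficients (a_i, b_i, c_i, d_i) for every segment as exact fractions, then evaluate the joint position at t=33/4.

  seg 0: a=5 b=-3237/803 c=0 d=25/803
  seg 1: a=1 b=-3162/803 c=75/803 d=121/657
  seg 2: a=-5 b=1281/803 c=1406/803 d=-3893/7227
  seg 3: a=1 b=-1962/803 c=-2487/803 d=2040/803
  seg 4: a=-2 b=-816/803 c=3633/803 d=-1211/803
S(33/4) = -102519/51392

Δ: Δ0=-4, Δ1=-2, Δ2=2, Δ3=-3, Δ4=2
row 1: diag=8, rhs=12; c'=3/8, d'=3/2
row 2: denom=12−3·3/8=87/8; d'=(24−3·3/2)/(87/8)=52/29
row 3: denom=8−3·8/29=208/29; d'=(-30−3·52/29)/(208/29)=-513/104
row 4: denom=4−1·29/208=803/208; d'=(30−1·-513/104)/(803/208)=7266/803
back: M4=7266/803
back: M3=-513/104−29/208·7266/803=-4974/803
back: M2=52/29−8/29·-4974/803=2812/803
back: M1=3/2−3/8·2812/803=150/803
M: M0=0, M1=150/803, M2=2812/803, M3=-4974/803, M4=7266/803, M5=0
seg 0: a=5, c=M0/2=0, d=(M1−M0)/(6·1)=25/803, b=Δ0−h0·(2M0+M1)/6=-3237/803
seg 1: a=1, c=M1/2=75/803, d=(M2−M1)/(6·3)=121/657, b=Δ1−h1·(2M1+M2)/6=-3162/803
seg 2: a=-5, c=M2/2=1406/803, d=(M3−M2)/(6·3)=-3893/7227, b=Δ2−h2·(2M2+M3)/6=1281/803
seg 3: a=1, c=M3/2=-2487/803, d=(M4−M3)/(6·1)=2040/803, b=Δ3−h3·(2M3+M4)/6=-1962/803
seg 4: a=-2, c=M4/2=3633/803, d=(M5−M4)/(6·1)=-1211/803, b=Δ4−h4·(2M4+M5)/6=-816/803
t_q=33/4 → seg 4, τ=1/4; S=-2+-816/803·τ+3633/803·τ²+-1211/803·τ³=-102519/51392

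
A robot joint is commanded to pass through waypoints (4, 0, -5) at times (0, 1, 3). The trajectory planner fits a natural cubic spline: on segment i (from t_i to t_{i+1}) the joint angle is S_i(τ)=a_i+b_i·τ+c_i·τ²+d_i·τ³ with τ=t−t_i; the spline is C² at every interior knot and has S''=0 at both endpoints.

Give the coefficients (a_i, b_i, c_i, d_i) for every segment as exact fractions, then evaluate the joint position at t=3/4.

Δ: Δ0=-4, Δ1=-5/2
row 1: diag=6, rhs=9; c'=1/3, d'=3/2
back: M1=3/2
M: M0=0, M1=3/2, M2=0
seg 0: a=4, c=M0/2=0, d=(M1−M0)/(6·1)=1/4, b=Δ0−h0·(2M0+M1)/6=-17/4
seg 1: a=0, c=M1/2=3/4, d=(M2−M1)/(6·2)=-1/8, b=Δ1−h1·(2M1+M2)/6=-7/2
t_q=3/4 → seg 0, τ=3/4; S=4+-17/4·τ+0·τ²+1/4·τ³=235/256

  seg 0: a=4 b=-17/4 c=0 d=1/4
  seg 1: a=0 b=-7/2 c=3/4 d=-1/8
S(3/4) = 235/256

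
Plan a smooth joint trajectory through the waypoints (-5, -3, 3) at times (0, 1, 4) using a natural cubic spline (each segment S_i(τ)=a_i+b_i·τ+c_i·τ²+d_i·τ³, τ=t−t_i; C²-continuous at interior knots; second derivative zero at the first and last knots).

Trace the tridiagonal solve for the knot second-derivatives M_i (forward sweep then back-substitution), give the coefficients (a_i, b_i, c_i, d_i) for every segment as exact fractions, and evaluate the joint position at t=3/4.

  seg 0: a=-5 b=2 c=0 d=0
  seg 1: a=-3 b=2 c=0 d=0
S(3/4) = -7/2

Δ: Δ0=2, Δ1=2
row 1: diag=8, rhs=0; c'=3/8, d'=0
back: M1=0
M: M0=0, M1=0, M2=0
seg 0: a=-5, c=M0/2=0, d=(M1−M0)/(6·1)=0, b=Δ0−h0·(2M0+M1)/6=2
seg 1: a=-3, c=M1/2=0, d=(M2−M1)/(6·3)=0, b=Δ1−h1·(2M1+M2)/6=2
t_q=3/4 → seg 0, τ=3/4; S=-5+2·τ+0·τ²+0·τ³=-7/2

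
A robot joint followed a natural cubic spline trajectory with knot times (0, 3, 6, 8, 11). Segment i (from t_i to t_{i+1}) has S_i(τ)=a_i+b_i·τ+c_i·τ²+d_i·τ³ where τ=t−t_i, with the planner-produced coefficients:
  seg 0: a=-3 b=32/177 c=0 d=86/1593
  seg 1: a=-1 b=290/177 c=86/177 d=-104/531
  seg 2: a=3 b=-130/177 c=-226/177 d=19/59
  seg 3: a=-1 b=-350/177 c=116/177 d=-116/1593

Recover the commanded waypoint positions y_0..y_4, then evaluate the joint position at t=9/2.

y_0 = S_0(0) = a_0 = -3
y_1 = S_1(0) = a_1 = -1
y_2 = S_2(0) = a_2 = 3
y_3 = S_3(0) = a_3 = -1
y_4 = S_3(3) = -3
t_q=9/2 is in segment 1 (τ=3/2); S_1(τ)=223/118

y_0=-3 y_1=-1 y_2=3 y_3=-1 y_4=-3
S(9/2) = 223/118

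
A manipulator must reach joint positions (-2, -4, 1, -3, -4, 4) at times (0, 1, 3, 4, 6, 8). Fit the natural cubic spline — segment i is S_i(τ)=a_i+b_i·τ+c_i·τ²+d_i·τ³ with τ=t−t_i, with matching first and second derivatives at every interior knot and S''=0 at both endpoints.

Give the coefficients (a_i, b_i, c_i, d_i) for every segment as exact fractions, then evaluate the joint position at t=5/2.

Δ: Δ0=-2, Δ1=5/2, Δ2=-4, Δ3=-1/2, Δ4=4
row 1: diag=6, rhs=27; c'=1/3, d'=9/2
row 2: denom=6−2·1/3=16/3; d'=(-39−2·9/2)/(16/3)=-9
row 3: denom=6−1·3/16=93/16; d'=(21−1·-9)/(93/16)=160/31
row 4: denom=8−2·32/93=680/93; d'=(27−2·160/31)/(680/93)=1551/680
back: M4=1551/680
back: M3=160/31−32/93·1551/680=372/85
back: M2=-9−3/16·372/85=-3339/340
back: M1=9/2−1/3·-3339/340=2643/340
M: M0=0, M1=2643/340, M2=-3339/340, M3=372/85, M4=1551/680, M5=0
seg 0: a=-2, c=M0/2=0, d=(M1−M0)/(6·1)=881/680, b=Δ0−h0·(2M0+M1)/6=-2241/680
seg 1: a=-4, c=M1/2=2643/680, d=(M2−M1)/(6·2)=-997/680, b=Δ1−h1·(2M1+M2)/6=201/340
seg 2: a=1, c=M2/2=-3339/680, d=(M3−M2)/(6·1)=1609/680, b=Δ2−h2·(2M2+M3)/6=-99/68
seg 3: a=-3, c=M3/2=186/85, d=(M4−M3)/(6·2)=-95/544, b=Δ3−h3·(2M3+M4)/6=-2841/680
seg 4: a=-4, c=M4/2=1551/1360, d=(M5−M4)/(6·2)=-517/2720, b=Δ4−h4·(2M4+M5)/6=843/340
t_q=5/2 → seg 1, τ=3/2; S=-4+201/340·τ+2643/680·τ²+-997/680·τ³=3719/5440

  seg 0: a=-2 b=-2241/680 c=0 d=881/680
  seg 1: a=-4 b=201/340 c=2643/680 d=-997/680
  seg 2: a=1 b=-99/68 c=-3339/680 d=1609/680
  seg 3: a=-3 b=-2841/680 c=186/85 d=-95/544
  seg 4: a=-4 b=843/340 c=1551/1360 d=-517/2720
S(5/2) = 3719/5440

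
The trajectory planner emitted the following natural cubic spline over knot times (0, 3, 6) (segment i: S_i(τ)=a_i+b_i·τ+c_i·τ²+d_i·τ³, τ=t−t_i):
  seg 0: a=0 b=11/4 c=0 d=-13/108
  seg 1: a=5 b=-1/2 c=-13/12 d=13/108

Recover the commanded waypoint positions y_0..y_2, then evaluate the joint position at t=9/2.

y_0 = S_0(0) = a_0 = 0
y_1 = S_1(0) = a_1 = 5
y_2 = S_1(3) = -3
t_q=9/2 is in segment 1 (τ=3/2); S_1(τ)=71/32

y_0=0 y_1=5 y_2=-3
S(9/2) = 71/32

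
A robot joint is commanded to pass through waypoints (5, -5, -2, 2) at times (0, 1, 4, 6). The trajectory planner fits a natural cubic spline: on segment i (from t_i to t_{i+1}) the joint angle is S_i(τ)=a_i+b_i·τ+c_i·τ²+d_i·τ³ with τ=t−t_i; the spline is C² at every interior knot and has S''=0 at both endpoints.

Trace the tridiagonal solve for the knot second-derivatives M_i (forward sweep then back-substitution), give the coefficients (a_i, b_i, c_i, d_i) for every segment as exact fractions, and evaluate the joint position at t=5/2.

Δ: Δ0=-10, Δ1=1, Δ2=2
row 1: diag=8, rhs=66; c'=3/8, d'=33/4
row 2: denom=10−3·3/8=71/8; d'=(6−3·33/4)/(71/8)=-150/71
back: M2=-150/71
back: M1=33/4−3/8·-150/71=642/71
M: M0=0, M1=642/71, M2=-150/71, M3=0
seg 0: a=5, c=M0/2=0, d=(M1−M0)/(6·1)=107/71, b=Δ0−h0·(2M0+M1)/6=-817/71
seg 1: a=-5, c=M1/2=321/71, d=(M2−M1)/(6·3)=-44/71, b=Δ1−h1·(2M1+M2)/6=-496/71
seg 2: a=-2, c=M2/2=-75/71, d=(M3−M2)/(6·2)=25/142, b=Δ2−h2·(2M2+M3)/6=242/71
t_q=5/2 → seg 1, τ=3/2; S=-5+-496/71·τ+321/71·τ²+-44/71·τ³=-2101/284

  seg 0: a=5 b=-817/71 c=0 d=107/71
  seg 1: a=-5 b=-496/71 c=321/71 d=-44/71
  seg 2: a=-2 b=242/71 c=-75/71 d=25/142
S(5/2) = -2101/284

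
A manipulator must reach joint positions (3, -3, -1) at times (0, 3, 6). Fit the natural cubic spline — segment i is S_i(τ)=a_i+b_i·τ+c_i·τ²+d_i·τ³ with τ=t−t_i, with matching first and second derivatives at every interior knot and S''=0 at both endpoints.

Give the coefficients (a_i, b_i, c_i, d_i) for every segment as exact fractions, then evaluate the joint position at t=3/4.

Δ: Δ0=-2, Δ1=2/3
row 1: diag=12, rhs=16; c'=1/4, d'=4/3
back: M1=4/3
M: M0=0, M1=4/3, M2=0
seg 0: a=3, c=M0/2=0, d=(M1−M0)/(6·3)=2/27, b=Δ0−h0·(2M0+M1)/6=-8/3
seg 1: a=-3, c=M1/2=2/3, d=(M2−M1)/(6·3)=-2/27, b=Δ1−h1·(2M1+M2)/6=-2/3
t_q=3/4 → seg 0, τ=3/4; S=3+-8/3·τ+0·τ²+2/27·τ³=33/32

  seg 0: a=3 b=-8/3 c=0 d=2/27
  seg 1: a=-3 b=-2/3 c=2/3 d=-2/27
S(3/4) = 33/32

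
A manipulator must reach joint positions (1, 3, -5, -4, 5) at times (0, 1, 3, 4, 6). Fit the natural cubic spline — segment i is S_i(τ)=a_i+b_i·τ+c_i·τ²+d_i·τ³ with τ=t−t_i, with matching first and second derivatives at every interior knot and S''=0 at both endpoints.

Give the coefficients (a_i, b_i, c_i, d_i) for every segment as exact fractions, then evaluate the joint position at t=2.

Δ: Δ0=2, Δ1=-4, Δ2=1, Δ3=9/2
row 1: diag=6, rhs=-36; c'=1/3, d'=-6
row 2: denom=6−2·1/3=16/3; d'=(30−2·-6)/(16/3)=63/8
row 3: denom=6−1·3/16=93/16; d'=(21−1·63/8)/(93/16)=70/31
back: M3=70/31
back: M2=63/8−3/16·70/31=231/31
back: M1=-6−1/3·231/31=-263/31
M: M0=0, M1=-263/31, M2=231/31, M3=70/31, M4=0
seg 0: a=1, c=M0/2=0, d=(M1−M0)/(6·1)=-263/186, b=Δ0−h0·(2M0+M1)/6=635/186
seg 1: a=3, c=M1/2=-263/62, d=(M2−M1)/(6·2)=247/186, b=Δ1−h1·(2M1+M2)/6=-77/93
seg 2: a=-5, c=M2/2=231/62, d=(M3−M2)/(6·1)=-161/186, b=Δ2−h2·(2M2+M3)/6=-173/93
seg 3: a=-4, c=M3/2=35/31, d=(M4−M3)/(6·2)=-35/186, b=Δ3−h3·(2M3+M4)/6=557/186
t_q=2 → seg 1, τ=1; S=3+-77/93·τ+-263/62·τ²+247/186·τ³=-23/31

  seg 0: a=1 b=635/186 c=0 d=-263/186
  seg 1: a=3 b=-77/93 c=-263/62 d=247/186
  seg 2: a=-5 b=-173/93 c=231/62 d=-161/186
  seg 3: a=-4 b=557/186 c=35/31 d=-35/186
S(2) = -23/31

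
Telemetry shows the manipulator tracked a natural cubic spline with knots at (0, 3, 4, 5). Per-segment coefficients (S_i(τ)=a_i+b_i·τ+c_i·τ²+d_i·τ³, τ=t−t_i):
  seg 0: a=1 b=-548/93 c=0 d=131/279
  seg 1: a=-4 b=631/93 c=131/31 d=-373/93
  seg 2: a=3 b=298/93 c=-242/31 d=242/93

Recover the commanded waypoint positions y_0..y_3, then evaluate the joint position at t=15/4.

y_0 = S_0(0) = a_0 = 1
y_1 = S_1(0) = a_1 = -4
y_2 = S_2(0) = a_2 = 3
y_3 = S_2(1) = 1
t_q=15/4 is in segment 1 (τ=3/4); S_1(τ)=3519/1984

y_0=1 y_1=-4 y_2=3 y_3=1
S(15/4) = 3519/1984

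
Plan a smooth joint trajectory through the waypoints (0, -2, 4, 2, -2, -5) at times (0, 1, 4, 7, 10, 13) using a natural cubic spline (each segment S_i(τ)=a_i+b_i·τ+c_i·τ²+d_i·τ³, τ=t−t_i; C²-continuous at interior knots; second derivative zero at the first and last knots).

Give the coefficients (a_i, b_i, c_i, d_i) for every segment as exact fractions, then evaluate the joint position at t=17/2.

  seg 0: a=0 b=-1067/403 c=0 d=261/403
  seg 1: a=-2 b=-284/403 c=783/403 d=-1259/3627
  seg 2: a=4 b=49/31 c=-476/403 d=1567/10881
  seg 3: a=2 b=-652/403 c=139/1209 d=-73/10881
  seg 4: a=-2 b=-447/403 c=22/403 d=-22/3627
S(17/2) = -615/3224

Δ: Δ0=-2, Δ1=2, Δ2=-2/3, Δ3=-4/3, Δ4=-1
row 1: diag=8, rhs=24; c'=3/8, d'=3
row 2: denom=12−3·3/8=87/8; d'=(-16−3·3)/(87/8)=-200/87
row 3: denom=12−3·8/29=324/29; d'=(-4−3·-200/87)/(324/29)=7/27
row 4: denom=12−3·29/108=403/36; d'=(2−3·7/27)/(403/36)=44/403
back: M4=44/403
back: M3=7/27−29/108·44/403=278/1209
back: M2=-200/87−8/29·278/1209=-952/403
back: M1=3−3/8·-952/403=1566/403
M: M0=0, M1=1566/403, M2=-952/403, M3=278/1209, M4=44/403, M5=0
seg 0: a=0, c=M0/2=0, d=(M1−M0)/(6·1)=261/403, b=Δ0−h0·(2M0+M1)/6=-1067/403
seg 1: a=-2, c=M1/2=783/403, d=(M2−M1)/(6·3)=-1259/3627, b=Δ1−h1·(2M1+M2)/6=-284/403
seg 2: a=4, c=M2/2=-476/403, d=(M3−M2)/(6·3)=1567/10881, b=Δ2−h2·(2M2+M3)/6=49/31
seg 3: a=2, c=M3/2=139/1209, d=(M4−M3)/(6·3)=-73/10881, b=Δ3−h3·(2M3+M4)/6=-652/403
seg 4: a=-2, c=M4/2=22/403, d=(M5−M4)/(6·3)=-22/3627, b=Δ4−h4·(2M4+M5)/6=-447/403
t_q=17/2 → seg 3, τ=3/2; S=2+-652/403·τ+139/1209·τ²+-73/10881·τ³=-615/3224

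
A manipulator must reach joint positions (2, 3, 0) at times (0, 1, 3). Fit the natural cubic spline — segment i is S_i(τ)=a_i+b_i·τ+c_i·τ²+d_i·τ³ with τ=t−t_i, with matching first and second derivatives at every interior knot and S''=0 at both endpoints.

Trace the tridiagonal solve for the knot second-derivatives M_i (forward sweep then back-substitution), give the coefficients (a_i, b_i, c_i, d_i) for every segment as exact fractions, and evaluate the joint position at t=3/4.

  seg 0: a=2 b=17/12 c=0 d=-5/12
  seg 1: a=3 b=1/6 c=-5/4 d=5/24
S(3/4) = 739/256

Δ: Δ0=1, Δ1=-3/2
row 1: diag=6, rhs=-15; c'=1/3, d'=-5/2
back: M1=-5/2
M: M0=0, M1=-5/2, M2=0
seg 0: a=2, c=M0/2=0, d=(M1−M0)/(6·1)=-5/12, b=Δ0−h0·(2M0+M1)/6=17/12
seg 1: a=3, c=M1/2=-5/4, d=(M2−M1)/(6·2)=5/24, b=Δ1−h1·(2M1+M2)/6=1/6
t_q=3/4 → seg 0, τ=3/4; S=2+17/12·τ+0·τ²+-5/12·τ³=739/256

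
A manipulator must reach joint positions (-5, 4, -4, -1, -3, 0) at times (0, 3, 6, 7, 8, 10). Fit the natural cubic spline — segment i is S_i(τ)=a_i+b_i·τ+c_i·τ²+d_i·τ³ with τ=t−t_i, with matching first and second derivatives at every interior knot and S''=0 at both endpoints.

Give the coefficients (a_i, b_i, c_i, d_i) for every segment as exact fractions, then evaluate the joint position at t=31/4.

  seg 0: a=-5 b=20575/3858 c=0 d=-9001/34722
  seg 1: a=4 b=-3214/1929 c=-9001/3858 d=23143/34722
  seg 2: a=-4 b=8995/3858 c=2357/643 d=-11563/3858
  seg 3: a=-1 b=1295/1929 c=-6849/1286 d=10241/3858
  seg 4: a=-3 b=-7781/3858 c=1696/643 d=-848/1929
S(31/4) = -195259/82304

Δ: Δ0=3, Δ1=-8/3, Δ2=3, Δ3=-2, Δ4=3/2
row 1: diag=12, rhs=-34; c'=1/4, d'=-17/6
row 2: denom=8−3·1/4=29/4; d'=(34−3·-17/6)/(29/4)=170/29
row 3: denom=4−1·4/29=112/29; d'=(-30−1·170/29)/(112/29)=-65/7
row 4: denom=6−1·29/112=643/112; d'=(21−1·-65/7)/(643/112)=3392/643
back: M4=3392/643
back: M3=-65/7−29/112·3392/643=-6849/643
back: M2=170/29−4/29·-6849/643=4714/643
back: M1=-17/6−1/4·4714/643=-9001/1929
M: M0=0, M1=-9001/1929, M2=4714/643, M3=-6849/643, M4=3392/643, M5=0
seg 0: a=-5, c=M0/2=0, d=(M1−M0)/(6·3)=-9001/34722, b=Δ0−h0·(2M0+M1)/6=20575/3858
seg 1: a=4, c=M1/2=-9001/3858, d=(M2−M1)/(6·3)=23143/34722, b=Δ1−h1·(2M1+M2)/6=-3214/1929
seg 2: a=-4, c=M2/2=2357/643, d=(M3−M2)/(6·1)=-11563/3858, b=Δ2−h2·(2M2+M3)/6=8995/3858
seg 3: a=-1, c=M3/2=-6849/1286, d=(M4−M3)/(6·1)=10241/3858, b=Δ3−h3·(2M3+M4)/6=1295/1929
seg 4: a=-3, c=M4/2=1696/643, d=(M5−M4)/(6·2)=-848/1929, b=Δ4−h4·(2M4+M5)/6=-7781/3858
t_q=31/4 → seg 3, τ=3/4; S=-1+1295/1929·τ+-6849/1286·τ²+10241/3858·τ³=-195259/82304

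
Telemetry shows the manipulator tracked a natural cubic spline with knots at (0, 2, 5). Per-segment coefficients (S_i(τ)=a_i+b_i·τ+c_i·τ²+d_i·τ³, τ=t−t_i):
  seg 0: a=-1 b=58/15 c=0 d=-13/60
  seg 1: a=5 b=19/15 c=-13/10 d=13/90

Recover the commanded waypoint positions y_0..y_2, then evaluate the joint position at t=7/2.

y_0=-1 y_1=5 y_2=1
S(7/2) = 357/80

y_0 = S_0(0) = a_0 = -1
y_1 = S_1(0) = a_1 = 5
y_2 = S_1(3) = 1
t_q=7/2 is in segment 1 (τ=3/2); S_1(τ)=357/80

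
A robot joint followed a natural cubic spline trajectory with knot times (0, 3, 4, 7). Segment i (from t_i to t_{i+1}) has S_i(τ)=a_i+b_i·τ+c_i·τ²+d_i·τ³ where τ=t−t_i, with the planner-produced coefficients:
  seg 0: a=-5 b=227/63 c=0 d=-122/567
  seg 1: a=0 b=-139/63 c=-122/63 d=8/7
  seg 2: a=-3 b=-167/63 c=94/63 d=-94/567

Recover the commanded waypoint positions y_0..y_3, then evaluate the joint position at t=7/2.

y_0 = S_0(0) = a_0 = -5
y_1 = S_1(0) = a_1 = 0
y_2 = S_2(0) = a_2 = -3
y_3 = S_2(3) = -2
t_q=7/2 is in segment 1 (τ=1/2); S_1(τ)=-13/9

y_0=-5 y_1=0 y_2=-3 y_3=-2
S(7/2) = -13/9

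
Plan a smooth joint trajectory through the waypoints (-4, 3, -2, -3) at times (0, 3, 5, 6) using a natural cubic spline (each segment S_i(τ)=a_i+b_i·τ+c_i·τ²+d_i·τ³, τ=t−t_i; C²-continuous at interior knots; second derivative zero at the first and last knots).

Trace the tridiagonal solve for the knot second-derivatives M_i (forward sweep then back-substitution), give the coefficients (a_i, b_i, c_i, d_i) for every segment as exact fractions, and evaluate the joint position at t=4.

  seg 0: a=-4 b=85/21 c=0 d=-4/21
  seg 1: a=3 b=-23/21 c=-12/7 d=85/168
  seg 2: a=-2 b=-79/42 c=37/28 d=-37/84
S(4) = 39/56

Δ: Δ0=7/3, Δ1=-5/2, Δ2=-1
row 1: diag=10, rhs=-29; c'=1/5, d'=-29/10
row 2: denom=6−2·1/5=28/5; d'=(9−2·-29/10)/(28/5)=37/14
back: M2=37/14
back: M1=-29/10−1/5·37/14=-24/7
M: M0=0, M1=-24/7, M2=37/14, M3=0
seg 0: a=-4, c=M0/2=0, d=(M1−M0)/(6·3)=-4/21, b=Δ0−h0·(2M0+M1)/6=85/21
seg 1: a=3, c=M1/2=-12/7, d=(M2−M1)/(6·2)=85/168, b=Δ1−h1·(2M1+M2)/6=-23/21
seg 2: a=-2, c=M2/2=37/28, d=(M3−M2)/(6·1)=-37/84, b=Δ2−h2·(2M2+M3)/6=-79/42
t_q=4 → seg 1, τ=1; S=3+-23/21·τ+-12/7·τ²+85/168·τ³=39/56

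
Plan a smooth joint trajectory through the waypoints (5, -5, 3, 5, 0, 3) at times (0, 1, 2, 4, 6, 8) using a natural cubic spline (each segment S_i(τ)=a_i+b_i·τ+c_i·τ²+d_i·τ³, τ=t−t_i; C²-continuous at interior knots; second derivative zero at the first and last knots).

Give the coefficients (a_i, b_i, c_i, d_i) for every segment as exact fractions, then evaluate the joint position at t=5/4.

Δ: Δ0=-10, Δ1=8, Δ2=1, Δ3=-5/2, Δ4=3/2
row 1: diag=4, rhs=108; c'=1/4, d'=27
row 2: denom=6−1·1/4=23/4; d'=(-42−1·27)/(23/4)=-12
row 3: denom=8−2·8/23=168/23; d'=(-21−2·-12)/(168/23)=23/56
row 4: denom=8−2·23/84=313/42; d'=(24−2·23/56)/(313/42)=1947/626
back: M4=1947/626
back: M3=23/56−23/84·1947/626=-138/313
back: M2=-12−8/23·-138/313=-3708/313
back: M1=27−1/4·-3708/313=9378/313
M: M0=0, M1=9378/313, M2=-3708/313, M3=-138/313, M4=1947/626, M5=0
seg 0: a=5, c=M0/2=0, d=(M1−M0)/(6·1)=1563/313, b=Δ0−h0·(2M0+M1)/6=-4693/313
seg 1: a=-5, c=M1/2=4689/313, d=(M2−M1)/(6·1)=-2181/313, b=Δ1−h1·(2M1+M2)/6=-4/313
seg 2: a=3, c=M2/2=-1854/313, d=(M3−M2)/(6·2)=595/626, b=Δ2−h2·(2M2+M3)/6=2831/313
seg 3: a=5, c=M3/2=-69/313, d=(M4−M3)/(6·2)=741/2504, b=Δ3−h3·(2M3+M4)/6=-1015/313
seg 4: a=0, c=M4/2=1947/1252, d=(M5−M4)/(6·2)=-649/2504, b=Δ4−h4·(2M4+M5)/6=-359/626
t_q=5/4 → seg 1, τ=1/4; S=-5+-4/313·τ+4689/313·τ²+-2181/313·τ³=-83649/20032

  seg 0: a=5 b=-4693/313 c=0 d=1563/313
  seg 1: a=-5 b=-4/313 c=4689/313 d=-2181/313
  seg 2: a=3 b=2831/313 c=-1854/313 d=595/626
  seg 3: a=5 b=-1015/313 c=-69/313 d=741/2504
  seg 4: a=0 b=-359/626 c=1947/1252 d=-649/2504
S(5/4) = -83649/20032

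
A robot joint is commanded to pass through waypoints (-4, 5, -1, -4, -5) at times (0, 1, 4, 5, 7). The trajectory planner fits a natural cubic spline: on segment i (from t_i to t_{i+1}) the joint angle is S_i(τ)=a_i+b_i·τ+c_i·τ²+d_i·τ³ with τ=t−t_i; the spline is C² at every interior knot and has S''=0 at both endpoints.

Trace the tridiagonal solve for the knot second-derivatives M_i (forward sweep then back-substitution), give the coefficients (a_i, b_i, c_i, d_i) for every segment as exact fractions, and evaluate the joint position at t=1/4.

Δ: Δ0=9, Δ1=-2, Δ2=-3, Δ3=-1/2
row 1: diag=8, rhs=-66; c'=3/8, d'=-33/4
row 2: denom=8−3·3/8=55/8; d'=(-6−3·-33/4)/(55/8)=30/11
row 3: denom=6−1·8/55=322/55; d'=(15−1·30/11)/(322/55)=675/322
back: M3=675/322
back: M2=30/11−8/55·675/322=390/161
back: M1=-33/4−3/8·390/161=-2949/322
M: M0=0, M1=-2949/322, M2=390/161, M3=675/322, M4=0
seg 0: a=-4, c=M0/2=0, d=(M1−M0)/(6·1)=-983/644, b=Δ0−h0·(2M0+M1)/6=6779/644
seg 1: a=5, c=M1/2=-2949/644, d=(M2−M1)/(6·3)=1243/1932, b=Δ1−h1·(2M1+M2)/6=1915/322
seg 2: a=-1, c=M2/2=195/161, d=(M3−M2)/(6·1)=-5/92, b=Δ2−h2·(2M2+M3)/6=-2677/644
seg 3: a=-4, c=M3/2=675/644, d=(M4−M3)/(6·2)=-225/1288, b=Δ3−h3·(2M3+M4)/6=-611/322
t_q=1/4 → seg 0, τ=1/4; S=-4+6779/644·τ+0·τ²+-983/644·τ³=-57383/41216

  seg 0: a=-4 b=6779/644 c=0 d=-983/644
  seg 1: a=5 b=1915/322 c=-2949/644 d=1243/1932
  seg 2: a=-1 b=-2677/644 c=195/161 d=-5/92
  seg 3: a=-4 b=-611/322 c=675/644 d=-225/1288
S(1/4) = -57383/41216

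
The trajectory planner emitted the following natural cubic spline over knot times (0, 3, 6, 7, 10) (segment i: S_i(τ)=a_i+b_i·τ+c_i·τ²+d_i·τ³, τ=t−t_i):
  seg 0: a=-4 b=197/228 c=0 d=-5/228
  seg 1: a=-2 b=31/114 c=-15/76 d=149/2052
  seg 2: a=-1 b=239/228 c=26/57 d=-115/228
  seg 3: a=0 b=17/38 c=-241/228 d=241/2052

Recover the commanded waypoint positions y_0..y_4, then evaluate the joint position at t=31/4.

y_0 = S_0(0) = a_0 = -4
y_1 = S_1(0) = a_1 = -2
y_2 = S_2(0) = a_2 = -1
y_3 = S_3(0) = a_3 = 0
y_4 = S_3(3) = -5
t_q=31/4 is in segment 3 (τ=3/4); S_3(τ)=-1019/4864

y_0=-4 y_1=-2 y_2=-1 y_3=0 y_4=-5
S(31/4) = -1019/4864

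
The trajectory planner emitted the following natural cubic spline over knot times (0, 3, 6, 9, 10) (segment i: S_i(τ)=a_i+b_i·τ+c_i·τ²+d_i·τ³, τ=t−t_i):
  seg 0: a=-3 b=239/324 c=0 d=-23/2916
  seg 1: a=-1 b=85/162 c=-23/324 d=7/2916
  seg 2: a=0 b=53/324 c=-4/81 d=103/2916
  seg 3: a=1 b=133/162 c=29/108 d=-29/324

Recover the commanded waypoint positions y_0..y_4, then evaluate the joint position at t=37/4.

y_0 = S_0(0) = a_0 = -3
y_1 = S_1(0) = a_1 = -1
y_2 = S_2(0) = a_2 = 0
y_3 = S_3(0) = a_3 = 1
y_4 = S_3(1) = 2
t_q=37/4 is in segment 3 (τ=1/4); S_3(τ)=8437/6912

y_0=-3 y_1=-1 y_2=0 y_3=1 y_4=2
S(37/4) = 8437/6912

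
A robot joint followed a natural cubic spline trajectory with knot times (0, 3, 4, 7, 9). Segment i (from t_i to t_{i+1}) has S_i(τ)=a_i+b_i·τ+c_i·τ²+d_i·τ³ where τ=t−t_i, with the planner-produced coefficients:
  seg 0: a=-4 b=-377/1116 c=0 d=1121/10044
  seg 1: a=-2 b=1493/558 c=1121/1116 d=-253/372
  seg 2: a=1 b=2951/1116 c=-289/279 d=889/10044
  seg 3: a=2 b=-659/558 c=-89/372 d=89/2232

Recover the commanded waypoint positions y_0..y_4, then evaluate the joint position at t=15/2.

y_0=-4 y_1=-2 y_2=1 y_3=2 y_4=-1
S(15/2) = 8063/5952

y_0 = S_0(0) = a_0 = -4
y_1 = S_1(0) = a_1 = -2
y_2 = S_2(0) = a_2 = 1
y_3 = S_3(0) = a_3 = 2
y_4 = S_3(2) = -1
t_q=15/2 is in segment 3 (τ=1/2); S_3(τ)=8063/5952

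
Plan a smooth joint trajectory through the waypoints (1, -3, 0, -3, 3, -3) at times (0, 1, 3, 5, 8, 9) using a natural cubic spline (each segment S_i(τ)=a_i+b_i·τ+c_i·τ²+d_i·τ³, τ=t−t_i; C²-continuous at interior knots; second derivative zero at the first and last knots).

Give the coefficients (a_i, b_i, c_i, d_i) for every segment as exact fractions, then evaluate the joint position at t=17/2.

Δ: Δ0=-4, Δ1=3/2, Δ2=-3/2, Δ3=2, Δ4=-6
row 1: diag=6, rhs=33; c'=1/3, d'=11/2
row 2: denom=8−2·1/3=22/3; d'=(-18−2·11/2)/(22/3)=-87/22
row 3: denom=10−2·3/11=104/11; d'=(21−2·-87/22)/(104/11)=159/52
row 4: denom=8−3·33/104=733/104; d'=(-48−3·159/52)/(733/104)=-5946/733
back: M4=-5946/733
back: M3=159/52−33/104·-5946/733=4128/733
back: M2=-87/22−3/11·4128/733=-8049/1466
back: M1=11/2−1/3·-8049/1466=5373/733
M: M0=0, M1=5373/733, M2=-8049/1466, M3=4128/733, M4=-5946/733, M5=0
seg 0: a=1, c=M0/2=0, d=(M1−M0)/(6·1)=1791/1466, b=Δ0−h0·(2M0+M1)/6=-7655/1466
seg 1: a=-3, c=M1/2=5373/1466, d=(M2−M1)/(6·2)=-6265/5864, b=Δ1−h1·(2M1+M2)/6=-1141/733
seg 2: a=0, c=M2/2=-8049/2932, d=(M3−M2)/(6·2)=5435/5864, b=Δ2−h2·(2M2+M3)/6=415/1466
seg 3: a=-3, c=M3/2=2064/733, d=(M4−M3)/(6·3)=-1679/2199, b=Δ3−h3·(2M3+M4)/6=311/733
seg 4: a=3, c=M4/2=-2973/733, d=(M5−M4)/(6·1)=991/733, b=Δ4−h4·(2M4+M5)/6=-2416/733
t_q=17/2 → seg 4, τ=1/2; S=3+-2416/733·τ+-2973/733·τ²+991/733·τ³=2973/5864

  seg 0: a=1 b=-7655/1466 c=0 d=1791/1466
  seg 1: a=-3 b=-1141/733 c=5373/1466 d=-6265/5864
  seg 2: a=0 b=415/1466 c=-8049/2932 d=5435/5864
  seg 3: a=-3 b=311/733 c=2064/733 d=-1679/2199
  seg 4: a=3 b=-2416/733 c=-2973/733 d=991/733
S(17/2) = 2973/5864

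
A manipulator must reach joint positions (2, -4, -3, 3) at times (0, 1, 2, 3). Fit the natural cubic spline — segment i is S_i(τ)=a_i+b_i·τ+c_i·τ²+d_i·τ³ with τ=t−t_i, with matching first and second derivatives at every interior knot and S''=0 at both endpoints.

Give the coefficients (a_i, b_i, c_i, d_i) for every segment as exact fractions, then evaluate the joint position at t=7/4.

  seg 0: a=2 b=-113/15 c=0 d=23/15
  seg 1: a=-4 b=-44/15 c=23/5 d=-2/3
  seg 2: a=-3 b=64/15 c=13/5 d=-13/15
S(7/4) = -623/160

Δ: Δ0=-6, Δ1=1, Δ2=6
row 1: diag=4, rhs=42; c'=1/4, d'=21/2
row 2: denom=4−1·1/4=15/4; d'=(30−1·21/2)/(15/4)=26/5
back: M2=26/5
back: M1=21/2−1/4·26/5=46/5
M: M0=0, M1=46/5, M2=26/5, M3=0
seg 0: a=2, c=M0/2=0, d=(M1−M0)/(6·1)=23/15, b=Δ0−h0·(2M0+M1)/6=-113/15
seg 1: a=-4, c=M1/2=23/5, d=(M2−M1)/(6·1)=-2/3, b=Δ1−h1·(2M1+M2)/6=-44/15
seg 2: a=-3, c=M2/2=13/5, d=(M3−M2)/(6·1)=-13/15, b=Δ2−h2·(2M2+M3)/6=64/15
t_q=7/4 → seg 1, τ=3/4; S=-4+-44/15·τ+23/5·τ²+-2/3·τ³=-623/160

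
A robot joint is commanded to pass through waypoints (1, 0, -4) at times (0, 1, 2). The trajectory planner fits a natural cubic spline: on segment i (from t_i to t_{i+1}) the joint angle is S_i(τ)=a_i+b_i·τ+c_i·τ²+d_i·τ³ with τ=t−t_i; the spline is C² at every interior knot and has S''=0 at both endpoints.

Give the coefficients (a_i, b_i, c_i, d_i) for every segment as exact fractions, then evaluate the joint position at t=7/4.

  seg 0: a=1 b=-1/4 c=0 d=-3/4
  seg 1: a=0 b=-5/2 c=-9/4 d=3/4
S(7/4) = -723/256

Δ: Δ0=-1, Δ1=-4
row 1: diag=4, rhs=-18; c'=1/4, d'=-9/2
back: M1=-9/2
M: M0=0, M1=-9/2, M2=0
seg 0: a=1, c=M0/2=0, d=(M1−M0)/(6·1)=-3/4, b=Δ0−h0·(2M0+M1)/6=-1/4
seg 1: a=0, c=M1/2=-9/4, d=(M2−M1)/(6·1)=3/4, b=Δ1−h1·(2M1+M2)/6=-5/2
t_q=7/4 → seg 1, τ=3/4; S=0+-5/2·τ+-9/4·τ²+3/4·τ³=-723/256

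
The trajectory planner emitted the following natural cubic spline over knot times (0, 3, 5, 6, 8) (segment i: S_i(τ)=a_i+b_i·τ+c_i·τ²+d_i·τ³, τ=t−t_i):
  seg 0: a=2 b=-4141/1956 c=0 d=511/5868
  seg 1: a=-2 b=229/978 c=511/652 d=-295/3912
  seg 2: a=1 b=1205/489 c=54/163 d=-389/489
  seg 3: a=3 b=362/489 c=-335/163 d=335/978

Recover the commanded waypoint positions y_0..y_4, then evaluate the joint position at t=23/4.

y_0 = S_0(0) = a_0 = 2
y_1 = S_1(0) = a_1 = -2
y_2 = S_2(0) = a_2 = 1
y_3 = S_3(0) = a_3 = 3
y_4 = S_3(2) = -1
t_q=23/4 is in segment 2 (τ=3/4); S_2(τ)=28155/10432

y_0=2 y_1=-2 y_2=1 y_3=3 y_4=-1
S(23/4) = 28155/10432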